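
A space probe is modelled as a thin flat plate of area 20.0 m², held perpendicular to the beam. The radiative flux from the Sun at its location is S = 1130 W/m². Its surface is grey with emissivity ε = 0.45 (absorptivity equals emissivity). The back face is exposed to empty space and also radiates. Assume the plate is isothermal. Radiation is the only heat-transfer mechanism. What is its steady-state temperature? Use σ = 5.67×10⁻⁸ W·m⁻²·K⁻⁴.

T ≈ 316 K

At equilibrium, absorbed power = emitted power.
Absorbing cross-section = A = 20.00 m²; emitting surface = 2A = 40.00 m² (ratio 2).
εS·A_cross = εσ·A_surf·T⁴  ⇒  T⁴ = S/(2σ)   (ε cancels).
T⁴ = 1130/(2·5.67×10⁻⁸) = 9.965×10⁹ K⁴.
T = (9.965×10⁹)^(1/4).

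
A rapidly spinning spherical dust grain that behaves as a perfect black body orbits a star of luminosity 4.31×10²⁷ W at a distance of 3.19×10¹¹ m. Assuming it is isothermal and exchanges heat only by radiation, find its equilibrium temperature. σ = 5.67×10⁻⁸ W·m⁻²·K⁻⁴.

First find the stellar flux at distance d: S = L/(4πd²) = 4.31×10²⁷/(4π·(3.19×10¹¹)²) = 3370 W/m².
For an isothermal sphere, absorbed (1−a)S·πr² = emitted σ·4πr²·T⁴, so T⁴ = (1−a)S/(4σ).
T⁴ = 1.00·3370/(4·5.67×10⁻⁸) = 1.486×10¹⁰ K⁴.

T ≈ 349 K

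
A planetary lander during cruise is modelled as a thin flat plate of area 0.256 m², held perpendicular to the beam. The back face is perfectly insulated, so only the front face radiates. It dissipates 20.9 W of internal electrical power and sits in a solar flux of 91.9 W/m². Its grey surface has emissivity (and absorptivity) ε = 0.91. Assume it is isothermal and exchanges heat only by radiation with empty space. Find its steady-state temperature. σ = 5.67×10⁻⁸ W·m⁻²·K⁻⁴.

T ≈ 238 K

At steady state, absorbed solar power + internal power = radiated power.
Absorbed: α·S·A_cross = 0.91·91.9·0.2560 = 21.41 W (cross-section A).
Total input = 21.41 + 20.9 = 42.31 W.
Radiated: εσ·A_surf·T⁴ with A_surf = A = 0.2560 m².
T⁴ = 42.31/(0.91·5.67×10⁻⁸·0.2560) = 3.203×10⁹ K⁴.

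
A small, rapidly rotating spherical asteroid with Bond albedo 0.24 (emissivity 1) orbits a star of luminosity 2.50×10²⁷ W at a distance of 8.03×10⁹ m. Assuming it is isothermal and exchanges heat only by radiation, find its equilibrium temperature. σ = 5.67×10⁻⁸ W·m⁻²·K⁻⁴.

T ≈ 1790 K

First find the stellar flux at distance d: S = L/(4πd²) = 2.50×10²⁷/(4π·(8.03×10⁹)²) = 3.085×10⁶ W/m².
For an isothermal sphere, absorbed (1−a)S·πr² = emitted σ·4πr²·T⁴, so T⁴ = (1−a)S/(4σ).
T⁴ = 0.760·3.085×10⁶/(4·5.67×10⁻⁸) = 1.034×10¹³ K⁴.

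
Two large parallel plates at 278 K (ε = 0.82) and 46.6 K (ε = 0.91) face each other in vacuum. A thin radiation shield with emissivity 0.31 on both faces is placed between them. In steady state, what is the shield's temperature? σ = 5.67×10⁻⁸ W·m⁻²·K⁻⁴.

In steady state the net flux on the hot side equals that on the cold side.
σ(T₁⁴−T_s⁴)/D₁ = σ(T_s⁴−T₂⁴)/D₂, with D₁ = 1/ε₁+1/ε_s−1 = 3.445, D₂ = 1/ε_s+1/ε₂−1 = 3.325.
Solve for T_s⁴: T_s⁴ = (D₂·T₁⁴ + D₁·T₂⁴)/(D₁+D₂) = 2.936×10⁹ K⁴.

T_s ≈ 233 K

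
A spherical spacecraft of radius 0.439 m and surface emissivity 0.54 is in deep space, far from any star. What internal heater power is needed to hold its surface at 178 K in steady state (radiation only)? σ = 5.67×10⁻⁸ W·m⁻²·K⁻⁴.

P ≈ 74.4 W

P = εσ·4πr²·T⁴.
4πr² = 2.422 m²; T⁴ = 1.004×10⁹ K⁴.
P = 0.54·5.67×10⁻⁸·2.422·1.004×10⁹.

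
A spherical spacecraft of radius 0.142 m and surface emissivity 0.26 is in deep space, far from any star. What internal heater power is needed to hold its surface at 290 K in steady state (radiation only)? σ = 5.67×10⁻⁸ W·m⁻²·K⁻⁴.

P ≈ 26.4 W

P = εσ·4πr²·T⁴.
4πr² = 0.2534 m²; T⁴ = 7.073×10⁹ K⁴.
P = 0.26·5.67×10⁻⁸·0.2534·7.073×10⁹.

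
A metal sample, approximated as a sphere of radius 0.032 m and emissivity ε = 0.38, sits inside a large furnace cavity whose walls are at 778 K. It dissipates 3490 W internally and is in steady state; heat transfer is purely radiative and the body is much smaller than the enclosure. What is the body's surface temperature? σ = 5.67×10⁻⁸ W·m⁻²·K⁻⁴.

T ≈ 1900 K

For a small grey body in a large enclosure, net radiated power = εσA(T⁴ − T_w⁴).
Steady state: P = εσA(T⁴ − T_w⁴) with A = 4πr² = 0.01287 m².
T⁴ = P/(εσA) + T_w⁴ = 3490/(0.38·5.67×10⁻⁸·0.01287) + (778)⁴
    = 1.259×10¹³ + 3.664×10¹¹ = 1.295×10¹³ K⁴.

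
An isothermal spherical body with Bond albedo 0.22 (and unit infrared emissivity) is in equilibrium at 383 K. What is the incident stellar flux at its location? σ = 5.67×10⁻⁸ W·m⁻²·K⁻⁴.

S ≈ 6260 W/m²

(1−a)S·πr² = σ·4πr²·T⁴ ⇒ S = 4σT⁴/(1−a).
S = 4·5.67×10⁻⁸·2.152×10¹⁰/0.780.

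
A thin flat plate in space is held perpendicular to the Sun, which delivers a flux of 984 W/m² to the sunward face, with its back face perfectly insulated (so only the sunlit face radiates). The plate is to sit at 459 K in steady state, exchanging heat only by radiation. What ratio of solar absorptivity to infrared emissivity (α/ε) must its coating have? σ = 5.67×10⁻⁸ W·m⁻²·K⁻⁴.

α/ε ≈ 2.56

Balance: αS·A = εσ·1A·T⁴ ⇒ α/ε = σT⁴/S.
α/ε = 5.67×10⁻⁸·(459)⁴/984 = 5.67×10⁻⁸·4.439×10¹⁰/984.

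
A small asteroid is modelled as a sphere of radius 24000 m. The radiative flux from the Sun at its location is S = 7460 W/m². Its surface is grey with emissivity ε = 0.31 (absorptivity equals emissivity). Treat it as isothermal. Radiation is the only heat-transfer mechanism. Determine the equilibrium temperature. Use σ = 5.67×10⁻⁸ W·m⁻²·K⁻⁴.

T ≈ 426 K

At equilibrium, absorbed power = emitted power.
Absorbing cross-section = πr² = 1.810×10⁹ m²; emitting surface = 4πr² = 7.238×10⁹ m² (ratio 4).
εS·A_cross = εσ·A_surf·T⁴  ⇒  T⁴ = S/(4σ)   (ε cancels).
T⁴ = 7460/(4·5.67×10⁻⁸) = 3.289×10¹⁰ K⁴.
T = (3.289×10¹⁰)^(1/4).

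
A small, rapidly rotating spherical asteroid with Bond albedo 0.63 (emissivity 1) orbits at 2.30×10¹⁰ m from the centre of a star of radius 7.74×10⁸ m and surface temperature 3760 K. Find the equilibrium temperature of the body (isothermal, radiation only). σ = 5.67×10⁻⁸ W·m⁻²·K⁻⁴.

The star's surface emits σT_*⁴; at distance d the flux is S = σT_*⁴(R_*/d)².
S = 5.67×10⁻⁸·(3760)⁴·(7.74×10⁸/2.30×10¹⁰)² = 12830 W/m².
For an isothermal sphere T⁴ = (1−a)S/(4σ) = 2.094×10¹⁰ K⁴.

T ≈ 380 K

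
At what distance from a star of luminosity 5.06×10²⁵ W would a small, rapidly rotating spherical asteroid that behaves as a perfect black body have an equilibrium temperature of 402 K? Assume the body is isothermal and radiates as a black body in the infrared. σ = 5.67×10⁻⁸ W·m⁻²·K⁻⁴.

For an isothermal black-emitting sphere, (1−a)S·πr² = σ·4πr²·T⁴ ⇒ S = 4σT⁴/(1−a).
S = 4·5.67×10⁻⁸·(402)⁴/1.00 = 5923 W/m².
Flux falls as S = L/(4πd²), so d = √(L/(4πS)) = √(5.06×10²⁵/(4π·5923)).

d ≈ 2.61×10¹⁰ m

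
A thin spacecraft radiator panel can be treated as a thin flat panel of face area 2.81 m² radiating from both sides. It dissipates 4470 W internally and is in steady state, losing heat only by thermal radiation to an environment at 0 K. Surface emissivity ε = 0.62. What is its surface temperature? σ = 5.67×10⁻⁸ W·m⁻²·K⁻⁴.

T ≈ 388 K

Steady state: internal power = radiated power, P = εσA T⁴.
Radiating area A = 2·2.81 = 5.620 m².
T⁴ = P/(εσA) = 4470/(0.62·5.67×10⁻⁸·5.620) = 2.263×10¹⁰ K⁴.
T = (2.263×10¹⁰)^(1/4).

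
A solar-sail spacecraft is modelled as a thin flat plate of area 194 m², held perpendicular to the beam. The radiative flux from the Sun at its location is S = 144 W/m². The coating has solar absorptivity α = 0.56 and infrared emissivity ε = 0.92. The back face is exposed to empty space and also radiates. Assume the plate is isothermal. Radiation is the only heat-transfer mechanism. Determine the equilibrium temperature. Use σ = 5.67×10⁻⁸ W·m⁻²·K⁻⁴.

At equilibrium, absorbed power = emitted power.
Absorbing cross-section = A = 194.0 m²; emitting surface = 2A = 388.0 m² (ratio 2).
αS·A_cross = εσ·A_surf·T⁴  ⇒  T⁴ = αS/(ε·2σ).
T⁴ = 0.560·144/(0.92·2·5.67×10⁻⁸) = 7.729×10⁸ K⁴.
T = (7.729×10⁸)^(1/4).

T ≈ 167 K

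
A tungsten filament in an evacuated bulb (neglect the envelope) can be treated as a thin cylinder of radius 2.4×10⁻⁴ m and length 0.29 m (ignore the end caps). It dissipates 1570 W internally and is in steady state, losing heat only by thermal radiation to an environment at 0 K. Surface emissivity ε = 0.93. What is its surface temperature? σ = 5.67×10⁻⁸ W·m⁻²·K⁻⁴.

Steady state: internal power = radiated power, P = εσA T⁴.
Radiating area A = 2πrL = 4.373×10⁻⁴ m².
T⁴ = P/(εσA) = 1570/(0.93·5.67×10⁻⁸·4.373×10⁻⁴) = 6.808×10¹³ K⁴.
T = (6.808×10¹³)^(1/4).

T ≈ 2870 K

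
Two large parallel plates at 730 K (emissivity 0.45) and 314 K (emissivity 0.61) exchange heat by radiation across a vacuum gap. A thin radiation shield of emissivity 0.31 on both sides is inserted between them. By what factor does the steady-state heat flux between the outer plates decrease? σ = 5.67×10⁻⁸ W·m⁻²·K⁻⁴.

factor ≈ 2.91

Without shield: q₀ = σΔ(T⁴)/(1/ε₁+1/ε₂−1) with denominator 2.862.
With shield the two gaps are in series; the resistances add: (1/ε₁+1/ε_s−1)+(1/ε_s+1/ε₂−1) = 4.448+3.865 = 8.313.
Heat-flux ratio q₀/q = 8.313/2.862.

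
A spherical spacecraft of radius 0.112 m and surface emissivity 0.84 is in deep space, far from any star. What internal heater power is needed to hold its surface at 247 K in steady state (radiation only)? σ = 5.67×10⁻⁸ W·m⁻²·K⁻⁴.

P = εσ·4πr²·T⁴.
4πr² = 0.1576 m²; T⁴ = 3.722×10⁹ K⁴.
P = 0.84·5.67×10⁻⁸·0.1576·3.722×10⁹.

P ≈ 27.9 W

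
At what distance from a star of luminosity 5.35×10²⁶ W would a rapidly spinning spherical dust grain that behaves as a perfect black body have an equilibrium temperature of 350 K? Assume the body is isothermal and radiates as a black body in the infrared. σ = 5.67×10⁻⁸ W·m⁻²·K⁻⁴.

For an isothermal black-emitting sphere, (1−a)S·πr² = σ·4πr²·T⁴ ⇒ S = 4σT⁴/(1−a).
S = 4·5.67×10⁻⁸·(350)⁴/1.00 = 3403 W/m².
Flux falls as S = L/(4πd²), so d = √(L/(4πS)) = √(5.35×10²⁶/(4π·3403)).

d ≈ 1.12×10¹¹ m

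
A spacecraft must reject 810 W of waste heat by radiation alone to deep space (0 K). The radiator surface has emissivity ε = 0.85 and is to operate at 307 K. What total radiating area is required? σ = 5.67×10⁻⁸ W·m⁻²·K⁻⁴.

P = εσA T⁴ ⇒ A = P/(εσT⁴).
T⁴ = 8.883×10⁹ K⁴.
A = 810/(0.85 × 5.67×10⁻⁸ × 8.883×10⁹).

A ≈ 1.89 m²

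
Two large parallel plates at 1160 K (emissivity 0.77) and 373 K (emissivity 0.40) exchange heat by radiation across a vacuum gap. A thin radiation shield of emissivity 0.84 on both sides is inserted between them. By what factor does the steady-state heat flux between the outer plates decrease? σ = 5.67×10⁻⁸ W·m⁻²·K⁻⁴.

factor ≈ 1.49

Without shield: q₀ = σΔ(T⁴)/(1/ε₁+1/ε₂−1) with denominator 2.799.
With shield the two gaps are in series; the resistances add: (1/ε₁+1/ε_s−1)+(1/ε_s+1/ε₂−1) = 1.489+2.690 = 4.180.
Heat-flux ratio q₀/q = 4.180/2.799.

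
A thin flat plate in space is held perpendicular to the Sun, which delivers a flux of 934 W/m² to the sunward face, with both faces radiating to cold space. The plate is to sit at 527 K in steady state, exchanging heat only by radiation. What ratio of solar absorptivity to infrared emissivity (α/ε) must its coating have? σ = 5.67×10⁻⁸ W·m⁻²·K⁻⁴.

α/ε ≈ 9.37

Balance: αS·A = εσ·2A·T⁴ ⇒ α/ε = 2σT⁴/S.
α/ε = 2·5.67×10⁻⁸·(527)⁴/934 = 2·5.67×10⁻⁸·7.713×10¹⁰/934.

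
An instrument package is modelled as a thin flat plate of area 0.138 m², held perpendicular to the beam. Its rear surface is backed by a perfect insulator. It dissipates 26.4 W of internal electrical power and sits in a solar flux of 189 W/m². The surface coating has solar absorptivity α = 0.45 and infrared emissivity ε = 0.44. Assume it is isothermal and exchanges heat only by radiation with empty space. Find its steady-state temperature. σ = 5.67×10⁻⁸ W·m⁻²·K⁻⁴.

T ≈ 324 K

At steady state, absorbed solar power + internal power = radiated power.
Absorbed: α·S·A_cross = 0.45·189·0.1380 = 11.74 W (cross-section A).
Total input = 11.74 + 26.4 = 38.14 W.
Radiated: εσ·A_surf·T⁴ with A_surf = A = 0.1380 m².
T⁴ = 38.14/(0.44·5.67×10⁻⁸·0.1380) = 1.108×10¹⁰ K⁴.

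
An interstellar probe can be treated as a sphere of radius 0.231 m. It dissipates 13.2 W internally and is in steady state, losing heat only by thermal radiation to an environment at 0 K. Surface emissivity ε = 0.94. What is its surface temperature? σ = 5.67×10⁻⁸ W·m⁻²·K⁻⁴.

T ≈ 139 K

Steady state: internal power = radiated power, P = εσA T⁴.
Radiating area A = 4πr² = 0.6706 m².
T⁴ = P/(εσA) = 13.2/(0.94·5.67×10⁻⁸·0.6706) = 3.693×10⁸ K⁴.
T = (3.693×10⁸)^(1/4).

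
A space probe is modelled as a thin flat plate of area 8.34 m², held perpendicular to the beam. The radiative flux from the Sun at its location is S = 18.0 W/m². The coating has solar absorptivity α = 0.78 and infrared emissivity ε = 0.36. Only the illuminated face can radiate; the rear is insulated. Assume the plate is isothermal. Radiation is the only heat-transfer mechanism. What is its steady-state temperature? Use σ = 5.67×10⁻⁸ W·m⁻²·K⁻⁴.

T ≈ 162 K

At equilibrium, absorbed power = emitted power.
Absorbing cross-section = A = 8.340 m²; emitting surface = A = 8.340 m² (ratio 1).
αS·A_cross = εσ·A_surf·T⁴  ⇒  T⁴ = αS/(ε·1σ).
T⁴ = 0.780·18.0/(0.36·1·5.67×10⁻⁸) = 6.878×10⁸ K⁴.
T = (6.878×10⁸)^(1/4).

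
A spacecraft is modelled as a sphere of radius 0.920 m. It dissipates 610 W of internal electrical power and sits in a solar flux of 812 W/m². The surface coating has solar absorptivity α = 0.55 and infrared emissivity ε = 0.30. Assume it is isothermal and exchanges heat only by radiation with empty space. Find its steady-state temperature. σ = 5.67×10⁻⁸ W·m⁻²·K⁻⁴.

At steady state, absorbed solar power + internal power = radiated power.
Absorbed: α·S·A_cross = 0.55·812·2.659 = 1188 W (cross-section πr²).
Total input = 1188 + 610 = 1798 W.
Radiated: εσ·A_surf·T⁴ with A_surf = 4πr² = 10.64 m².
T⁴ = 1798/(0.30·5.67×10⁻⁸·10.64) = 9.935×10⁹ K⁴.

T ≈ 316 K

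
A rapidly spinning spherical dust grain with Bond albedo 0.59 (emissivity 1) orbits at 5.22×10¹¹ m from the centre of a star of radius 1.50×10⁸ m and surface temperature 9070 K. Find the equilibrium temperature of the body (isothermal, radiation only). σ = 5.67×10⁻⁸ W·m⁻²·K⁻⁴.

T ≈ 87.0 K

The star's surface emits σT_*⁴; at distance d the flux is S = σT_*⁴(R_*/d)².
S = 5.67×10⁻⁸·(9070)⁴·(1.50×10⁸/5.22×10¹¹)² = 31.69 W/m².
For an isothermal sphere T⁴ = (1−a)S/(4σ) = 5.728×10⁷ K⁴.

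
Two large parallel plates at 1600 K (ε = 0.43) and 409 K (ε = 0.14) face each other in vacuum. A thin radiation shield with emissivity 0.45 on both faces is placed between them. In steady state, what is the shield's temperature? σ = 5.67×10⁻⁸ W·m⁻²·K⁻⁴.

T_s ≈ 1470 K

In steady state the net flux on the hot side equals that on the cold side.
σ(T₁⁴−T_s⁴)/D₁ = σ(T_s⁴−T₂⁴)/D₂, with D₁ = 1/ε₁+1/ε_s−1 = 3.548, D₂ = 1/ε_s+1/ε₂−1 = 8.365.
Solve for T_s⁴: T_s⁴ = (D₂·T₁⁴ + D₁·T₂⁴)/(D₁+D₂) = 4.610×10¹² K⁴.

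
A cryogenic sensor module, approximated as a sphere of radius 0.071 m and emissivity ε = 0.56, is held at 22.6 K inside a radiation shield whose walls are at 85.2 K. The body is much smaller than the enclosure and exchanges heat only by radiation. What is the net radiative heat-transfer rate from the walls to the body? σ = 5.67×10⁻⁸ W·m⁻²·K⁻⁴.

P_net ≈ 0.105 W

For a small grey body in a large enclosure: P_net = εσA(T_body⁴ − T_wall⁴).
A = 4πr² = 0.06335 m²; T_body⁴ − T_wall⁴ = 2.609×10⁵ − 5.269×10⁷ = -5.243×10⁷ K⁴.
|P_net| = 0.56·5.67×10⁻⁸·0.06335·5.243×10⁷.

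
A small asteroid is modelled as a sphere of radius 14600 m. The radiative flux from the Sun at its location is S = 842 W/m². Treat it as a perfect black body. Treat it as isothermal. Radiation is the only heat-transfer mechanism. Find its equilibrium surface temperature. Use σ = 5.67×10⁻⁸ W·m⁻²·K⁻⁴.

T ≈ 247 K

At equilibrium, absorbed power = emitted power.
Absorbing cross-section = πr² = 6.697×10⁸ m²; emitting surface = 4πr² = 2.679×10⁹ m² (ratio 4).
S·A_cross = εσ·A_surf·T⁴  ⇒  T⁴ = S/(4σ).
T⁴ = 1.00·842/(4·5.67×10⁻⁸) = 3.713×10⁹ K⁴.
T = (3.713×10⁹)^(1/4).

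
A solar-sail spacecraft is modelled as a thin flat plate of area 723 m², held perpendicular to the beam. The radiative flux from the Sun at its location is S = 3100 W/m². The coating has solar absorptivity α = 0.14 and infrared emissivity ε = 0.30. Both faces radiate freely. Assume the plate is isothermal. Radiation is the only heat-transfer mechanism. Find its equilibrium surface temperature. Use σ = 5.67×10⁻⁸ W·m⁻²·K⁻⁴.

T ≈ 336 K

At equilibrium, absorbed power = emitted power.
Absorbing cross-section = A = 723.0 m²; emitting surface = 2A = 1446 m² (ratio 2).
αS·A_cross = εσ·A_surf·T⁴  ⇒  T⁴ = αS/(ε·2σ).
T⁴ = 0.140·3100/(0.30·2·5.67×10⁻⁸) = 1.276×10¹⁰ K⁴.
T = (1.276×10¹⁰)^(1/4).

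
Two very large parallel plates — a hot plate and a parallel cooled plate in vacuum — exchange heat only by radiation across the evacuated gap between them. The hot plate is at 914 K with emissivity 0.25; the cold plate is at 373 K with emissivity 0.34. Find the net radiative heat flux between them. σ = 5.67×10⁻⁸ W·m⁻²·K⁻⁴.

For two infinite grey parallel plates, q = σ(T₁⁴ − T₂⁴)/(1/ε₁ + 1/ε₂ − 1).
T₁⁴ − T₂⁴ = 6.979×10¹¹ − 1.936×10¹⁰ = 6.785×10¹¹ K⁴.
1/ε₁ + 1/ε₂ − 1 = 4.000 + 2.941 − 1 = 5.941.
q = 5.67×10⁻⁸ × 6.785×10¹¹ / 5.941.

q ≈ 6480 W/m²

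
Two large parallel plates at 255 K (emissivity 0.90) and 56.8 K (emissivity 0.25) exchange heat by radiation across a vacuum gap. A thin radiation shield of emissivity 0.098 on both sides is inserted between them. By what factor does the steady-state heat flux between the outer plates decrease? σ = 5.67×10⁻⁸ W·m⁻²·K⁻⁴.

Without shield: q₀ = σΔ(T⁴)/(1/ε₁+1/ε₂−1) with denominator 4.111.
With shield the two gaps are in series; the resistances add: (1/ε₁+1/ε_s−1)+(1/ε_s+1/ε₂−1) = 10.32+13.20 = 23.52.
Heat-flux ratio q₀/q = 23.52/4.111.

factor ≈ 5.72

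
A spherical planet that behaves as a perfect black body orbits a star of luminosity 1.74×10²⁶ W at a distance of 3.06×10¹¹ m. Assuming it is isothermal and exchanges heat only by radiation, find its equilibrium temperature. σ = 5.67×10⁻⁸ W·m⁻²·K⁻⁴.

First find the stellar flux at distance d: S = L/(4πd²) = 1.74×10²⁶/(4π·(3.06×10¹¹)²) = 147.9 W/m².
For an isothermal sphere, absorbed (1−a)S·πr² = emitted σ·4πr²·T⁴, so T⁴ = (1−a)S/(4σ).
T⁴ = 1.00·147.9/(4·5.67×10⁻⁸) = 6.520×10⁸ K⁴.

T ≈ 160 K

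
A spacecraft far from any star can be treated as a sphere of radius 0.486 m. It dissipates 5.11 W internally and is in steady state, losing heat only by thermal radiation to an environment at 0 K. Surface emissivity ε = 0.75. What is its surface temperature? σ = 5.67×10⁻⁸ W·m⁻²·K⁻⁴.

T ≈ 79.8 K

Steady state: internal power = radiated power, P = εσA T⁴.
Radiating area A = 4πr² = 2.968 m².
T⁴ = P/(εσA) = 5.11/(0.75·5.67×10⁻⁸·2.968) = 4.049×10⁷ K⁴.
T = (4.049×10⁷)^(1/4).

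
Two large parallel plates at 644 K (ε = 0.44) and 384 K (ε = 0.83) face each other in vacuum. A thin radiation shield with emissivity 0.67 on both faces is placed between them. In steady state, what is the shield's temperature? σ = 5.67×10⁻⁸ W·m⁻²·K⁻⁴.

In steady state the net flux on the hot side equals that on the cold side.
σ(T₁⁴−T_s⁴)/D₁ = σ(T_s⁴−T₂⁴)/D₂, with D₁ = 1/ε₁+1/ε_s−1 = 2.765, D₂ = 1/ε_s+1/ε₂−1 = 1.697.
Solve for T_s⁴: T_s⁴ = (D₂·T₁⁴ + D₁·T₂⁴)/(D₁+D₂) = 7.890×10¹⁰ K⁴.

T_s ≈ 530 K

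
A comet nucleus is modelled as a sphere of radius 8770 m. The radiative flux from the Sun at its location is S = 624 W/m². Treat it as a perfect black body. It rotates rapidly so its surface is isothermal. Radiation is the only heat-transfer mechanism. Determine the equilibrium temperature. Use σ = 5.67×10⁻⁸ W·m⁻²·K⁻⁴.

T ≈ 229 K

At equilibrium, absorbed power = emitted power.
Absorbing cross-section = πr² = 2.416×10⁸ m²; emitting surface = 4πr² = 9.665×10⁸ m² (ratio 4).
S·A_cross = εσ·A_surf·T⁴  ⇒  T⁴ = S/(4σ).
T⁴ = 1.00·624/(4·5.67×10⁻⁸) = 2.751×10⁹ K⁴.
T = (2.751×10⁹)^(1/4).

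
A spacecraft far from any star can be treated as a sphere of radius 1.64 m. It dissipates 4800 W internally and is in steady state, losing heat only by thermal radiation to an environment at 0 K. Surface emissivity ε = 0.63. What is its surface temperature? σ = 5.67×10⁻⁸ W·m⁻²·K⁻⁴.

T ≈ 251 K

Steady state: internal power = radiated power, P = εσA T⁴.
Radiating area A = 4πr² = 33.80 m².
T⁴ = P/(εσA) = 4800/(0.63·5.67×10⁻⁸·33.80) = 3.976×10⁹ K⁴.
T = (3.976×10⁹)^(1/4).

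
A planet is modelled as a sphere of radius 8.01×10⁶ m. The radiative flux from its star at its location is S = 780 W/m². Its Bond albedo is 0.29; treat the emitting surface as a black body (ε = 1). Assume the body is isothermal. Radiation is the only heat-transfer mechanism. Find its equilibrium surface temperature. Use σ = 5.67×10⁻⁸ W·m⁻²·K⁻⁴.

T ≈ 222 K

At equilibrium, absorbed power = emitted power.
Absorbing cross-section = πr² = 2.016×10¹⁴ m²; emitting surface = 4πr² = 8.063×10¹⁴ m² (ratio 4).
(1−a)S·A_cross = εσ·A_surf·T⁴  ⇒  T⁴ = (1−a)S/(4σ).
T⁴ = 0.710·780/(4·5.67×10⁻⁸) = 2.442×10⁹ K⁴.
T = (2.442×10⁹)^(1/4).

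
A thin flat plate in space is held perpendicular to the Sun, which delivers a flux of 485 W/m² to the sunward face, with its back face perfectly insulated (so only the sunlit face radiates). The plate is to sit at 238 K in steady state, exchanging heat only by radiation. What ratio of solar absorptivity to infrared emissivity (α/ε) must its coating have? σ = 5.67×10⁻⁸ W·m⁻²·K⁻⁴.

Balance: αS·A = εσ·1A·T⁴ ⇒ α/ε = σT⁴/S.
α/ε = 5.67×10⁻⁸·(238)⁴/485 = 5.67×10⁻⁸·3.209×10⁹/485.

α/ε ≈ 0.375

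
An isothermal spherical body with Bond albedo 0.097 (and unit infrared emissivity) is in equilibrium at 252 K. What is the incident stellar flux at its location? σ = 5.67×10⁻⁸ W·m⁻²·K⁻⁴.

S ≈ 1010 W/m²

(1−a)S·πr² = σ·4πr²·T⁴ ⇒ S = 4σT⁴/(1−a).
S = 4·5.67×10⁻⁸·4.033×10⁹/0.903.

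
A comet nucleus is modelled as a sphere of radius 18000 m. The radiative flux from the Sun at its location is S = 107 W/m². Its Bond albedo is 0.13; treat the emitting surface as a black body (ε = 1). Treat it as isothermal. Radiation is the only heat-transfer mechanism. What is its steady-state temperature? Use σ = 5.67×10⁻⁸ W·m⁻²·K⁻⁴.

At equilibrium, absorbed power = emitted power.
Absorbing cross-section = πr² = 1.018×10⁹ m²; emitting surface = 4πr² = 4.072×10⁹ m² (ratio 4).
(1−a)S·A_cross = εσ·A_surf·T⁴  ⇒  T⁴ = (1−a)S/(4σ).
T⁴ = 0.870·107/(4·5.67×10⁻⁸) = 4.104×10⁸ K⁴.
T = (4.104×10⁸)^(1/4).

T ≈ 142 K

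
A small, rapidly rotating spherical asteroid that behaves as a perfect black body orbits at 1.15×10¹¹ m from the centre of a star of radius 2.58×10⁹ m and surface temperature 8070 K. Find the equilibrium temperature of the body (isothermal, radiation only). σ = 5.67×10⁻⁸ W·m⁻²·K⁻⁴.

The star's surface emits σT_*⁴; at distance d the flux is S = σT_*⁴(R_*/d)².
S = 5.67×10⁻⁸·(8070)⁴·(2.58×10⁹/1.15×10¹¹)² = 1.210×10⁵ W/m².
For an isothermal sphere T⁴ = (1−a)S/(4σ) = 5.337×10¹¹ K⁴.

T ≈ 855 K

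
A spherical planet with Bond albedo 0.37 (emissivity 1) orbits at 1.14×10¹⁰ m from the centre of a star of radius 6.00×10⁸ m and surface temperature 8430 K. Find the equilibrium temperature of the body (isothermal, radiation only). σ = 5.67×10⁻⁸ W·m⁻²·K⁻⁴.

T ≈ 1220 K

The star's surface emits σT_*⁴; at distance d the flux is S = σT_*⁴(R_*/d)².
S = 5.67×10⁻⁸·(8430)⁴·(6.00×10⁸/1.14×10¹⁰)² = 7.932×10⁵ W/m².
For an isothermal sphere T⁴ = (1−a)S/(4σ) = 2.203×10¹² K⁴.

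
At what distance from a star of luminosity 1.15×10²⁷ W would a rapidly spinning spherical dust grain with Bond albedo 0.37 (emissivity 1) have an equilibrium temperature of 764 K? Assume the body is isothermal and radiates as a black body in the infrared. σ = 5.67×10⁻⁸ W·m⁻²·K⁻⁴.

For an isothermal black-emitting sphere, (1−a)S·πr² = σ·4πr²·T⁴ ⇒ S = 4σT⁴/(1−a).
S = 4·5.67×10⁻⁸·(764)⁴/0.630 = 1.227×10⁵ W/m².
Flux falls as S = L/(4πd²), so d = √(L/(4πS)) = √(1.15×10²⁷/(4π·1.227×10⁵)).

d ≈ 2.73×10¹⁰ m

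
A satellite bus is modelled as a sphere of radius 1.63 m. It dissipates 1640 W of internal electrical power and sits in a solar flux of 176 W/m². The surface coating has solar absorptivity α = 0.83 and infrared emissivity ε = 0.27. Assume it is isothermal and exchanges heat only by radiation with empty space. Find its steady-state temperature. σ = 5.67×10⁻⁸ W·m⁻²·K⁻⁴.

T ≈ 273 K

At steady state, absorbed solar power + internal power = radiated power.
Absorbed: α·S·A_cross = 0.83·176·8.347 = 1219 W (cross-section πr²).
Total input = 1219 + 1640 = 2859 W.
Radiated: εσ·A_surf·T⁴ with A_surf = 4πr² = 33.39 m².
T⁴ = 2859/(0.27·5.67×10⁻⁸·33.39) = 5.594×10⁹ K⁴.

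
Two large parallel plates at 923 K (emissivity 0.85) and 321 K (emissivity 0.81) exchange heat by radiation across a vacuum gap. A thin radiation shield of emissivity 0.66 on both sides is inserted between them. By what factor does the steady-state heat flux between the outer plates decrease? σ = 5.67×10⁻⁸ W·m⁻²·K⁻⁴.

factor ≈ 2.44

Without shield: q₀ = σΔ(T⁴)/(1/ε₁+1/ε₂−1) with denominator 1.411.
With shield the two gaps are in series; the resistances add: (1/ε₁+1/ε_s−1)+(1/ε_s+1/ε₂−1) = 1.692+1.750 = 3.441.
Heat-flux ratio q₀/q = 3.441/1.411.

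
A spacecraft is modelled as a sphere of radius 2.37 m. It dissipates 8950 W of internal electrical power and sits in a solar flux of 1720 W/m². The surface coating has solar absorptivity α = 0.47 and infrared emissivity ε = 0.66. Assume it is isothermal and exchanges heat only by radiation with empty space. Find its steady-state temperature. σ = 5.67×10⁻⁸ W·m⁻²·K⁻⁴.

T ≈ 306 K

At steady state, absorbed solar power + internal power = radiated power.
Absorbed: α·S·A_cross = 0.47·1720·17.65 = 14270 W (cross-section πr²).
Total input = 14270 + 8950 = 23220 W.
Radiated: εσ·A_surf·T⁴ with A_surf = 4πr² = 70.58 m².
T⁴ = 23220/(0.66·5.67×10⁻⁸·70.58) = 8.789×10⁹ K⁴.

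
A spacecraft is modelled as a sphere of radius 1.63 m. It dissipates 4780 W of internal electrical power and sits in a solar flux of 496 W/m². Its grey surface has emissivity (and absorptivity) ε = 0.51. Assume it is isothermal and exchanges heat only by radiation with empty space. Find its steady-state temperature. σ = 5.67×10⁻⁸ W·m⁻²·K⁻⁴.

T ≈ 291 K

At steady state, absorbed solar power + internal power = radiated power.
Absorbed: α·S·A_cross = 0.51·496·8.347 = 2111 W (cross-section πr²).
Total input = 2111 + 4780 = 6891 W.
Radiated: εσ·A_surf·T⁴ with A_surf = 4πr² = 33.39 m².
T⁴ = 6891/(0.51·5.67×10⁻⁸·33.39) = 7.138×10⁹ K⁴.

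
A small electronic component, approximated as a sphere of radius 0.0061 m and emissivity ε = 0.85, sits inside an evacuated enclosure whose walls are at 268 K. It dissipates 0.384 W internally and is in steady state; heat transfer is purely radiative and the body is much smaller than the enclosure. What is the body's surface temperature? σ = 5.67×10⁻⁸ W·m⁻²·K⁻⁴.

For a small grey body in a large enclosure, net radiated power = εσA(T⁴ − T_w⁴).
Steady state: P = εσA(T⁴ − T_w⁴) with A = 4πr² = 4.676×10⁻⁴ m².
T⁴ = P/(εσA) + T_w⁴ = 0.384/(0.85·5.67×10⁻⁸·4.676×10⁻⁴) + (268)⁴
    = 1.704×10¹⁰ + 5.159×10⁹ = 2.220×10¹⁰ K⁴.

T ≈ 386 K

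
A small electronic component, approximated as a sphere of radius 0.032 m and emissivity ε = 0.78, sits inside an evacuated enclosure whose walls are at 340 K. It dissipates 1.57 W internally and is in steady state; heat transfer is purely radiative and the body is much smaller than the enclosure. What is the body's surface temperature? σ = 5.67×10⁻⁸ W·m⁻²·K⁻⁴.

For a small grey body in a large enclosure, net radiated power = εσA(T⁴ − T_w⁴).
Steady state: P = εσA(T⁴ − T_w⁴) with A = 4πr² = 0.01287 m².
T⁴ = P/(εσA) + T_w⁴ = 1.57/(0.78·5.67×10⁻⁸·0.01287) + (340)⁴
    = 2.759×10⁹ + 1.336×10¹⁰ = 1.612×10¹⁰ K⁴.

T ≈ 356 K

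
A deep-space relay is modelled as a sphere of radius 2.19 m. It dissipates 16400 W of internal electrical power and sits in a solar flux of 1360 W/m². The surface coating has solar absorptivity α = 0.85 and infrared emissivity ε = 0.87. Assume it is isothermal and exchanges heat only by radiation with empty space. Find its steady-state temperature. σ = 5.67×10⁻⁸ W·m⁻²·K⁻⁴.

At steady state, absorbed solar power + internal power = radiated power.
Absorbed: α·S·A_cross = 0.85·1360·15.07 = 17420 W (cross-section πr²).
Total input = 17420 + 16400 = 33820 W.
Radiated: εσ·A_surf·T⁴ with A_surf = 4πr² = 60.27 m².
T⁴ = 33820/(0.87·5.67×10⁻⁸·60.27) = 1.137×10¹⁰ K⁴.

T ≈ 327 K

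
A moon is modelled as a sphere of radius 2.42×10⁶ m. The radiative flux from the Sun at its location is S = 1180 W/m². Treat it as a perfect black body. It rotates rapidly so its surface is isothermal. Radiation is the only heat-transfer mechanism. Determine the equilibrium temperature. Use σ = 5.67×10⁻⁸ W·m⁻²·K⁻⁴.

At equilibrium, absorbed power = emitted power.
Absorbing cross-section = πr² = 1.840×10¹³ m²; emitting surface = 4πr² = 7.359×10¹³ m² (ratio 4).
S·A_cross = εσ·A_surf·T⁴  ⇒  T⁴ = S/(4σ).
T⁴ = 1.00·1180/(4·5.67×10⁻⁸) = 5.203×10⁹ K⁴.
T = (5.203×10⁹)^(1/4).

T ≈ 269 K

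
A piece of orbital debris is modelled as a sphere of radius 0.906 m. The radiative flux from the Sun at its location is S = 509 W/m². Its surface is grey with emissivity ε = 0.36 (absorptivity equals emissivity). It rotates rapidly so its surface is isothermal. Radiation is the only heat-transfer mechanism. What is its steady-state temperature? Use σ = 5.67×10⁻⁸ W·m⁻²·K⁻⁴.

At equilibrium, absorbed power = emitted power.
Absorbing cross-section = πr² = 2.579 m²; emitting surface = 4πr² = 10.31 m² (ratio 4).
εS·A_cross = εσ·A_surf·T⁴  ⇒  T⁴ = S/(4σ)   (ε cancels).
T⁴ = 509/(4·5.67×10⁻⁸) = 2.244×10⁹ K⁴.
T = (2.244×10⁹)^(1/4).

T ≈ 218 K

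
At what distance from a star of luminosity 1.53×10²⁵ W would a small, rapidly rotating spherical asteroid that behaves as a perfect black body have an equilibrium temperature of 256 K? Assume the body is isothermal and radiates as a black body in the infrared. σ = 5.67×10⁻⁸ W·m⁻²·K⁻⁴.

d ≈ 3.54×10¹⁰ m

For an isothermal black-emitting sphere, (1−a)S·πr² = σ·4πr²·T⁴ ⇒ S = 4σT⁴/(1−a).
S = 4·5.67×10⁻⁸·(256)⁴/1.00 = 974.1 W/m².
Flux falls as S = L/(4πd²), so d = √(L/(4πS)) = √(1.53×10²⁵/(4π·974.1)).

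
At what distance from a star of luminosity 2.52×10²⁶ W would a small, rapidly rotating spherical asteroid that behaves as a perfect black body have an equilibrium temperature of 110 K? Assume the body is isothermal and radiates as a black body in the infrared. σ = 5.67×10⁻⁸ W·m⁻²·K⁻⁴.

For an isothermal black-emitting sphere, (1−a)S·πr² = σ·4πr²·T⁴ ⇒ S = 4σT⁴/(1−a).
S = 4·5.67×10⁻⁸·(110)⁴/1.00 = 33.21 W/m².
Flux falls as S = L/(4πd²), so d = √(L/(4πS)) = √(2.52×10²⁶/(4π·33.21)).

d ≈ 7.77×10¹¹ m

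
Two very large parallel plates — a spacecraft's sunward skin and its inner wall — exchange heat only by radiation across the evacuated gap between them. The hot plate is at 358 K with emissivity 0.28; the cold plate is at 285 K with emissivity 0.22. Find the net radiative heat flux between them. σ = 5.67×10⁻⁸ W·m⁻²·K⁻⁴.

For two infinite grey parallel plates, q = σ(T₁⁴ − T₂⁴)/(1/ε₁ + 1/ε₂ − 1).
T₁⁴ − T₂⁴ = 1.643×10¹⁰ − 6.598×10⁹ = 9.829×10⁹ K⁴.
1/ε₁ + 1/ε₂ − 1 = 3.571 + 4.545 − 1 = 7.117.
q = 5.67×10⁻⁸ × 9.829×10⁹ / 7.117.

q ≈ 78.3 W/m²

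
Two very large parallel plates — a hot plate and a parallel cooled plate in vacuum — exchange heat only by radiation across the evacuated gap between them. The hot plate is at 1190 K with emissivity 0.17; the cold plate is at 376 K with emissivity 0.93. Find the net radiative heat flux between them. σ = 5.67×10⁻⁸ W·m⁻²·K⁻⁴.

q ≈ 18900 W/m²

For two infinite grey parallel plates, q = σ(T₁⁴ − T₂⁴)/(1/ε₁ + 1/ε₂ − 1).
T₁⁴ − T₂⁴ = 2.005×10¹² − 1.999×10¹⁰ = 1.985×10¹² K⁴.
1/ε₁ + 1/ε₂ − 1 = 5.882 + 1.075 − 1 = 5.958.
q = 5.67×10⁻⁸ × 1.985×10¹² / 5.958.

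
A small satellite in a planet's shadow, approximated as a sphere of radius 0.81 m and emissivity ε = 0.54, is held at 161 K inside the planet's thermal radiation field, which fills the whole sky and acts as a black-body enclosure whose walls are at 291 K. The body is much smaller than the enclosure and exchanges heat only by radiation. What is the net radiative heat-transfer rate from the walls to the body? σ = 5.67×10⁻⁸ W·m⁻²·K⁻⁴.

For a small grey body in a large enclosure: P_net = εσA(T_body⁴ − T_wall⁴).
A = 4πr² = 8.245 m²; T_body⁴ − T_wall⁴ = 6.719×10⁸ − 7.171×10⁹ = -6.499×10⁹ K⁴.
|P_net| = 0.54·5.67×10⁻⁸·8.245·6.499×10⁹.

P_net ≈ 1640 W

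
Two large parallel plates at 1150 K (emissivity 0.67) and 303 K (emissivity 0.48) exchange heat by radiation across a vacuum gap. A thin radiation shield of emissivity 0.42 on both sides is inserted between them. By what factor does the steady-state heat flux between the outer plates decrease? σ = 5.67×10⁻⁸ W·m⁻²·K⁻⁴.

Without shield: q₀ = σΔ(T⁴)/(1/ε₁+1/ε₂−1) with denominator 2.576.
With shield the two gaps are in series; the resistances add: (1/ε₁+1/ε_s−1)+(1/ε_s+1/ε₂−1) = 2.873+3.464 = 6.338.
Heat-flux ratio q₀/q = 6.338/2.576.

factor ≈ 2.46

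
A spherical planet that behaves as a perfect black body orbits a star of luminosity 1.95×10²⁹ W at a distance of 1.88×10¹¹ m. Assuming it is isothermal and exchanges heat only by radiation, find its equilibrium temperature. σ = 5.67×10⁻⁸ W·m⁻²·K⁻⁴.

First find the stellar flux at distance d: S = L/(4πd²) = 1.95×10²⁹/(4π·(1.88×10¹¹)²) = 4.390×10⁵ W/m².
For an isothermal sphere, absorbed (1−a)S·πr² = emitted σ·4πr²·T⁴, so T⁴ = (1−a)S/(4σ).
T⁴ = 1.00·4.390×10⁵/(4·5.67×10⁻⁸) = 1.936×10¹² K⁴.

T ≈ 1180 K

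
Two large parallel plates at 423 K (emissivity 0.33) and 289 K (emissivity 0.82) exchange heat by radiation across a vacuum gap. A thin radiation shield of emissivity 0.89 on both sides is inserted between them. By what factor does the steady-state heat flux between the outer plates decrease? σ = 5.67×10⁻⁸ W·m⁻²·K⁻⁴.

Without shield: q₀ = σΔ(T⁴)/(1/ε₁+1/ε₂−1) with denominator 3.250.
With shield the two gaps are in series; the resistances add: (1/ε₁+1/ε_s−1)+(1/ε_s+1/ε₂−1) = 3.154+1.343 = 4.497.
Heat-flux ratio q₀/q = 4.497/3.250.

factor ≈ 1.38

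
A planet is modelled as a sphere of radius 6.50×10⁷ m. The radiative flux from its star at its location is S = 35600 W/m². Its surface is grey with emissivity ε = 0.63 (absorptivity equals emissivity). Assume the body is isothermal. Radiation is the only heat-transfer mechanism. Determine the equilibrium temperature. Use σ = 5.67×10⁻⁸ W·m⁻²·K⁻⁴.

T ≈ 629 K

At equilibrium, absorbed power = emitted power.
Absorbing cross-section = πr² = 1.327×10¹⁶ m²; emitting surface = 4πr² = 5.309×10¹⁶ m² (ratio 4).
εS·A_cross = εσ·A_surf·T⁴  ⇒  T⁴ = S/(4σ)   (ε cancels).
T⁴ = 35600/(4·5.67×10⁻⁸) = 1.570×10¹¹ K⁴.
T = (1.570×10¹¹)^(1/4).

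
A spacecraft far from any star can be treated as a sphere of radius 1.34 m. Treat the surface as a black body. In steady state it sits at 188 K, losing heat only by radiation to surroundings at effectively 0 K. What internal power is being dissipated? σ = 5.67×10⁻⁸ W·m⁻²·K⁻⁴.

Steady state: P = εσA T⁴.
A = 4πr² = 22.56 m²; T⁴ = (188)⁴ = 1.249×10⁹ K⁴.
P = 1.0 × 5.67×10⁻⁸ × 22.56 × 1.249×10⁹.

P ≈ 1600 W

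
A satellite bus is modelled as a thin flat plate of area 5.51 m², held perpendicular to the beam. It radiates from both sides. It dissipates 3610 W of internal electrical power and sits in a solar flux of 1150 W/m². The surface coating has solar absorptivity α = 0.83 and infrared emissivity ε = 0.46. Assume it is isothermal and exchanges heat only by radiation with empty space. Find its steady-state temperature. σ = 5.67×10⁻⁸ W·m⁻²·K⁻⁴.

T ≈ 419 K

At steady state, absorbed solar power + internal power = radiated power.
Absorbed: α·S·A_cross = 0.83·1150·5.510 = 5259 W (cross-section A).
Total input = 5259 + 3610 = 8869 W.
Radiated: εσ·A_surf·T⁴ with A_surf = 2A = 11.02 m².
T⁴ = 8869/(0.46·5.67×10⁻⁸·11.02) = 3.086×10¹⁰ K⁴.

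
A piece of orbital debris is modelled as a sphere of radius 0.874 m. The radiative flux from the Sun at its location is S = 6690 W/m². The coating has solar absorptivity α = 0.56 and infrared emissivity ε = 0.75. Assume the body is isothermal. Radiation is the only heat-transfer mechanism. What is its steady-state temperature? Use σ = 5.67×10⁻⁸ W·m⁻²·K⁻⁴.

T ≈ 385 K

At equilibrium, absorbed power = emitted power.
Absorbing cross-section = πr² = 2.400 m²; emitting surface = 4πr² = 9.599 m² (ratio 4).
αS·A_cross = εσ·A_surf·T⁴  ⇒  T⁴ = αS/(ε·4σ).
T⁴ = 0.560·6690/(0.75·4·5.67×10⁻⁸) = 2.202×10¹⁰ K⁴.
T = (2.202×10¹⁰)^(1/4).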